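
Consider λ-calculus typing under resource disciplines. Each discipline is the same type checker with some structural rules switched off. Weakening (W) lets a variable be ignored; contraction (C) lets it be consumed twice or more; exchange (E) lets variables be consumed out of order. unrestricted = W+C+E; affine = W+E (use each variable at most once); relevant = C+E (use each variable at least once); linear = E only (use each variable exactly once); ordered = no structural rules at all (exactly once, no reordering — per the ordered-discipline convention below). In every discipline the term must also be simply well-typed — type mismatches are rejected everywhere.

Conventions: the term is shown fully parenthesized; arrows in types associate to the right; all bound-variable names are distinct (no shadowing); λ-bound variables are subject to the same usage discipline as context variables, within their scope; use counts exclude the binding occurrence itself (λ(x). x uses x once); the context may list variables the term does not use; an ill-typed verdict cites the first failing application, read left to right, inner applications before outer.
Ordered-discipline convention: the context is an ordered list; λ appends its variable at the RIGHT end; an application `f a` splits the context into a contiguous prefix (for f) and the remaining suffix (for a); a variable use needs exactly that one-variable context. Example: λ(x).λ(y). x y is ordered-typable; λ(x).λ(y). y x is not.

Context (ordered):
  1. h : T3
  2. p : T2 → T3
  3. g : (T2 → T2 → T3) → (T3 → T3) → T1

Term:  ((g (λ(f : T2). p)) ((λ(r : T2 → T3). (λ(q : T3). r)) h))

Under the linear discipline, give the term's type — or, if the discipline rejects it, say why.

not well-typed under linear — the type mismatch rejects it
counts: h=1, p=1, g=1, f (λ-bound)=0, r (λ-bound)=1, q (λ-bound)=0
left-to-right use order: g, p, r, h
typing: ill-typed: an argument T3 mismatches the expected T2 → T3
across the five disciplines: ordered ✗; linear ✗; affine ✗; relevant ✗; unrestricted ✗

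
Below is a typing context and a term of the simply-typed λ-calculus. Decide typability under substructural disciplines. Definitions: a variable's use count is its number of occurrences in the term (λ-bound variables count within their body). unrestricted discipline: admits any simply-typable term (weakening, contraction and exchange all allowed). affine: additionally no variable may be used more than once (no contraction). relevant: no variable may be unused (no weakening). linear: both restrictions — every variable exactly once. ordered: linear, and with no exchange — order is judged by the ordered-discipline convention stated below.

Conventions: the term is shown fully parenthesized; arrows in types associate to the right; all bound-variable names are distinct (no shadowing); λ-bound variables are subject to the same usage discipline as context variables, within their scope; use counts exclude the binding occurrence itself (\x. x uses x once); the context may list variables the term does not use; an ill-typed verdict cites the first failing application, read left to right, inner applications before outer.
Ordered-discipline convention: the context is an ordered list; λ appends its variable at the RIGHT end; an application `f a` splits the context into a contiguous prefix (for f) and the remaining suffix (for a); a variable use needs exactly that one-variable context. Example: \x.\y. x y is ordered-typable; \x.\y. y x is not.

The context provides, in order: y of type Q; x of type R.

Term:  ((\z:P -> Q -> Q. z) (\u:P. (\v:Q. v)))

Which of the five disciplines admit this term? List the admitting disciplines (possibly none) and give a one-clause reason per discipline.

admitted in: affine, unrestricted
usage: y: 0×; x: 0×; z (λ-bound): 1×; u (λ-bound): 0×; v (λ-bound): 1×
uses in reading order: z, v
typing: well-typed — term : P -> Q -> Q
ordered ✗ (y, x, u never used (weakening))
linear ✗ (y, x, u never used (weakening))
affine ✓ (y, x, z, u, v: no repeats, contraction unneeded)
relevant ✗ (y, x, u never used (weakening))
unrestricted ✓ (type-checks (P -> Q -> Q) and nothing is barred)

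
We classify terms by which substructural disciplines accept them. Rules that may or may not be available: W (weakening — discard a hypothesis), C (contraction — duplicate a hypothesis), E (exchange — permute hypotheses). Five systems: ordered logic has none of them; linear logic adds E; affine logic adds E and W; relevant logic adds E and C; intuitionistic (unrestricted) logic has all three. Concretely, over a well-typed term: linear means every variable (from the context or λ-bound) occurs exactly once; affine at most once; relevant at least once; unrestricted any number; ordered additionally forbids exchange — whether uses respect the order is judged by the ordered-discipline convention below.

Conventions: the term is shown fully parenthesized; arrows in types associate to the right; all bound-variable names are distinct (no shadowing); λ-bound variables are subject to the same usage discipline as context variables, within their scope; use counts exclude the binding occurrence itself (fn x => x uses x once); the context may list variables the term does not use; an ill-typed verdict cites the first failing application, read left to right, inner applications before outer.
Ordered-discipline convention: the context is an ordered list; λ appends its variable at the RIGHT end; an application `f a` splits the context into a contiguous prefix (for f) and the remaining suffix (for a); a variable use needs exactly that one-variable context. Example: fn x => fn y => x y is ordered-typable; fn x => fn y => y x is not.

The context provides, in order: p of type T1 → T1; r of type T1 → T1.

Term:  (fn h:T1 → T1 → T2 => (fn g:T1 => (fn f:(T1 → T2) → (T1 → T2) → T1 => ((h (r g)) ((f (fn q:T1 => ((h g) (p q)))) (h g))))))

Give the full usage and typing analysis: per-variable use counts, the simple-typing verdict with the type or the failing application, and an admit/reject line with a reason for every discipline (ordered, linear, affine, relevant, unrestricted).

use counts: p ×1, r ×1, h (bound) ×3, g (bound) ×3, f (bound) ×1, q (bound) ×1
left-to-right use order: h, r, g, f, h, g, p, q, h, g
typing: well-typed — term : (T1 → T1 → T2) → T1 → ((T1 → T2) → (T1 → T2) → T1) → T2
ordered: ✗, h ×3, g ×3 used more than once (contraction)
linear: ✗, h ×3, g ×3 used more than once (contraction)
affine: ✗, h ×3, g ×3 used more than once (contraction)
relevant: ✓, none of p, r, h, g, f, q goes unused
unrestricted: ✓, typability at (T1 → T1 → T2) → T1 → ((T1 → T2) → (T1 → T2) → T1) → T2 is all that's needed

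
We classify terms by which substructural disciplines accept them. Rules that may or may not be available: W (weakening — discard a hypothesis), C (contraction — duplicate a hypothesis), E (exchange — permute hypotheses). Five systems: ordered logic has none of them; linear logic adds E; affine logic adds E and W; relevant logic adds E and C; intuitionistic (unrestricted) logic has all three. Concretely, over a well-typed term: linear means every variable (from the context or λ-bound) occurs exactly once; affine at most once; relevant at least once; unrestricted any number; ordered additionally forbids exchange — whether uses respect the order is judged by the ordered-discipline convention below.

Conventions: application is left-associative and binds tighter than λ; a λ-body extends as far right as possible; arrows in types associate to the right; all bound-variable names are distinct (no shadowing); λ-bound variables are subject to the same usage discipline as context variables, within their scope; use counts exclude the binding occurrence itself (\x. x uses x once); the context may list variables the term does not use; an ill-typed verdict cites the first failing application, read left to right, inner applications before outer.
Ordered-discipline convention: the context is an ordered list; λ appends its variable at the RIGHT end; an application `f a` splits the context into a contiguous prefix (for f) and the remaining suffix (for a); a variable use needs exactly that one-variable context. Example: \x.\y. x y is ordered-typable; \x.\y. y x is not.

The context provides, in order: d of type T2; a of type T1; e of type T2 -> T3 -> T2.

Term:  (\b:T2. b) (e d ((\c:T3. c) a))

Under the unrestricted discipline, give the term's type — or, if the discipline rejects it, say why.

not well-typed under unrestricted — the type mismatch rejects it
usage: d: 1; a: 1; e: 1; b [bound]: 1; c [bound]: 1
uses in reading order: b, e, d, c, a
typing: ill-typed: a function awaiting T3 gets T1
across the five disciplines: ordered ✗, linear ✗, affine ✗, relevant ✗, unrestricted ✗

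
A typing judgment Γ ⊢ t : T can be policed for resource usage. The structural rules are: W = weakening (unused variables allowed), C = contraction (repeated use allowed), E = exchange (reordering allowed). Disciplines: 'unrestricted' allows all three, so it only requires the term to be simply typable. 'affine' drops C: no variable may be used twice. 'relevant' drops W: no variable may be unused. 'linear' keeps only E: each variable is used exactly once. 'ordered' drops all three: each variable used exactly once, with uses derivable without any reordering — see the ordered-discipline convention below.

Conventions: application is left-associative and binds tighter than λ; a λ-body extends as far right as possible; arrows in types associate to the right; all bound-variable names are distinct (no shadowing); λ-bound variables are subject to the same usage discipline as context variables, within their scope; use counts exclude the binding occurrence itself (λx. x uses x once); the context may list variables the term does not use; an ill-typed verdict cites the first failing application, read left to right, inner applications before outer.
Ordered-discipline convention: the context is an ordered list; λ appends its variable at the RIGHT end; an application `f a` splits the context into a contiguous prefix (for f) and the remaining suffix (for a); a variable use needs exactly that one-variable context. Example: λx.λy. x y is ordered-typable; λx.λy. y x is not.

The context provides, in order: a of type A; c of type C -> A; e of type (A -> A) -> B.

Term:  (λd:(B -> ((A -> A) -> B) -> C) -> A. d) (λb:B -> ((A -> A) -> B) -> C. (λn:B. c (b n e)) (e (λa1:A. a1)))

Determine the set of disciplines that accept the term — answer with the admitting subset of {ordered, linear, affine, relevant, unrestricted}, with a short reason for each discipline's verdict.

admitted by: unrestricted
usage: a: 0×; c: 1×; e: 2×; d (bound): 1×; b (bound): 1×; n (bound): 1×; a1 (bound): 1×
order of uses: d, c, b, n, e, e, a1
typing: well-typed at (B -> ((A -> A) -> B) -> C) -> A
ordered: ✗ — e ×2 used more than once (contraction); needs weakening: a unused
linear: ✗ — e ×2 used more than once (contraction); needs weakening: a unused
affine: ✗ — e ×2 used more than once (contraction)
relevant: ✗ — needs weakening: a unused
unrestricted: ✓ — well-typed at (B -> ((A -> A) -> B) -> C) -> A; no restrictions here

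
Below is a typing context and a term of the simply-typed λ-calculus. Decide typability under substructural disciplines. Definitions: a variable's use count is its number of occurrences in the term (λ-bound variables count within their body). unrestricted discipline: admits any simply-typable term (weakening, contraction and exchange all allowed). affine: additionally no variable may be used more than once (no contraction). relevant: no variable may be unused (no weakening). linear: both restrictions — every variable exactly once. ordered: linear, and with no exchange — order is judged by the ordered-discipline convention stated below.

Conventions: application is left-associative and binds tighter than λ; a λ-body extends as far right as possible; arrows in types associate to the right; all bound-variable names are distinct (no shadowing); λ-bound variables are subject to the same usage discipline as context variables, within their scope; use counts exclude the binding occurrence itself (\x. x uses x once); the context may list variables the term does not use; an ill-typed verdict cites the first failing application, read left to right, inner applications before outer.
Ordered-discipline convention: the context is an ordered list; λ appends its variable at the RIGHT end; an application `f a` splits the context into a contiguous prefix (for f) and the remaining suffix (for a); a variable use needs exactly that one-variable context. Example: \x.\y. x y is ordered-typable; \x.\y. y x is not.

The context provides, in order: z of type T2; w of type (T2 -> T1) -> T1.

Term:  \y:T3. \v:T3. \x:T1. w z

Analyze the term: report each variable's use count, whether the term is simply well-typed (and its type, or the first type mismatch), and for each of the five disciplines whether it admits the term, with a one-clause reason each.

usage: z: 1×; w: 1×; y (λ-bound): 0×; v (λ-bound): 0×; x (λ-bound): 0×
order of uses: w, z
typing: ill-typed: an argument T2 mismatches the expected T2 -> T1
ordered ✗ (the type mismatch rejects it)
linear ✗ (not simply typable)
affine ✗ (fails simple typing)
relevant ✗ (a type mismatch blocks all five)
unrestricted ✗ (the type mismatch rejects it)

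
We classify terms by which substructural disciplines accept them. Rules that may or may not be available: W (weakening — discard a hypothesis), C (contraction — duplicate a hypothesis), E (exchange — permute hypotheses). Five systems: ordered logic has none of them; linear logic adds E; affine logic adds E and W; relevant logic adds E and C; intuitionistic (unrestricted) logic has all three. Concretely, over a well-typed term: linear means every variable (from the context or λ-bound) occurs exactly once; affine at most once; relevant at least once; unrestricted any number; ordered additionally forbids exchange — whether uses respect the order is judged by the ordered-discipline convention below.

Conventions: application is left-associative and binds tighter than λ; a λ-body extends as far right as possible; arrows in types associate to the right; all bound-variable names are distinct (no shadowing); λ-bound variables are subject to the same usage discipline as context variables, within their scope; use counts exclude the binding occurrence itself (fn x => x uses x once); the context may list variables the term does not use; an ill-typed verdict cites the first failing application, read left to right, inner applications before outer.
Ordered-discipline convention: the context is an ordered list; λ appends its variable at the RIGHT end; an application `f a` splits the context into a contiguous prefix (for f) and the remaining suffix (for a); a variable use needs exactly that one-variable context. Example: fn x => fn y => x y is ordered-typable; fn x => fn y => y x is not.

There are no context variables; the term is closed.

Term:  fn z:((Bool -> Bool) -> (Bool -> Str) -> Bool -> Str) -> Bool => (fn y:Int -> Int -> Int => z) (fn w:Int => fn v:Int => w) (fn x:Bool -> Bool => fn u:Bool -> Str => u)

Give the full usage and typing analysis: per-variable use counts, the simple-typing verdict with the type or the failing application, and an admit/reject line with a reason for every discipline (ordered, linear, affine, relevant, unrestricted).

use counts: z [bound]: 1; y [bound]: 0; w [bound]: 1; v [bound]: 0; x [bound]: 0; u [bound]: 1
left-to-right use order: z, w, u
typing: well-typed at (((Bool -> Bool) -> (Bool -> Str) -> Bool -> Str) -> Bool) -> Bool
ordered: ✗ — y, v, x never used (weakening)
linear: ✗ — y, v, x never used (weakening)
affine: ✓ — at most one use each (z, y, w, v, x, u)
relevant: ✗ — y, v, x never used (weakening)
unrestricted: ✓ — type-checks ((((Bool -> Bool) -> (Bool -> Str) -> Bool -> Str) -> Bool) -> Bool) and nothing is barred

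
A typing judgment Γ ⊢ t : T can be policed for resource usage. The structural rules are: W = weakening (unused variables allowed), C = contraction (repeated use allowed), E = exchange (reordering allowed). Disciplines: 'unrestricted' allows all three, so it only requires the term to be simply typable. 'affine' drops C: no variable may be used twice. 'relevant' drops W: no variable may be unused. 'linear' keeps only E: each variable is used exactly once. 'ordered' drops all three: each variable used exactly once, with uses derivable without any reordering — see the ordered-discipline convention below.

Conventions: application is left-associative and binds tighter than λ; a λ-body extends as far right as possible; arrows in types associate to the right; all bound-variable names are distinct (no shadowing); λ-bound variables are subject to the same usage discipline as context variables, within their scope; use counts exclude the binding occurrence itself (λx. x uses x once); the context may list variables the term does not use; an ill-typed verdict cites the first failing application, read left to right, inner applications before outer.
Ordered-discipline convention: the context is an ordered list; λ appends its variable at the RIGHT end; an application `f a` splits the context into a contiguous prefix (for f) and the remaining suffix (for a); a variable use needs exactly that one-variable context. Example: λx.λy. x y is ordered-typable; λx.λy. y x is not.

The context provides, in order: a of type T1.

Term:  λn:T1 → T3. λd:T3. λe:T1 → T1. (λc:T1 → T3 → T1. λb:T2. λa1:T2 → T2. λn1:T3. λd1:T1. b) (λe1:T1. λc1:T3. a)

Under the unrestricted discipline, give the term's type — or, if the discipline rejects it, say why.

term : (T1 → T3) → T3 → (T1 → T1) → T2 → (T2 → T2) → T3 → T1 → T2
variable uses: a=1, n [bound]=0, d [bound]=0, e [bound]=0, c [bound]=0, b [bound]=1, a1 [bound]=0, n1 [bound]=0, d1 [bound]=0, e1 [bound]=0, c1 [bound]=0
left-to-right use order: b, a
typing: the term checks, with type (T1 → T3) → T3 → (T1 → T1) → T2 → (T2 → T2) → T3 → T1 → T2
per-discipline verdicts: ordered ✗, linear ✗, affine ✓, relevant ✗, unrestricted ✓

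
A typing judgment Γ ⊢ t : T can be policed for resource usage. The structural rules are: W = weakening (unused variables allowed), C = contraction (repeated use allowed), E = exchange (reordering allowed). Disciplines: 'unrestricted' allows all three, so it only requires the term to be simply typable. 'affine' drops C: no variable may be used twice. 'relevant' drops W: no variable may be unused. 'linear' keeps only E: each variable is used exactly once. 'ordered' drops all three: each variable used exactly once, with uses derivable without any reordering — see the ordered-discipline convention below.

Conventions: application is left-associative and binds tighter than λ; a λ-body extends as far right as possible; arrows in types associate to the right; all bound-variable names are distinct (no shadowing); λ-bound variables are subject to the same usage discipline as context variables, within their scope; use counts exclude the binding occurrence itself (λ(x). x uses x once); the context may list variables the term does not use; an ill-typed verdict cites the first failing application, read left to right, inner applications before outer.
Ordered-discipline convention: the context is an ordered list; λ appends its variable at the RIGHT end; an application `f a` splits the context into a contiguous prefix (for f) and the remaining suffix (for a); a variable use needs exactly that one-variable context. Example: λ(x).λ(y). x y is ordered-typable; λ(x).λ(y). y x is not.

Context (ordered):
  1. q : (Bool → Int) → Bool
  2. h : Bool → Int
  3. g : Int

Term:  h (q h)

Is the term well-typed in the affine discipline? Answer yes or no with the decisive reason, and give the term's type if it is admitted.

no — uses contraction: h ×2
counts: q: 1, h: 2, g: 0
order of uses: h, q, h
typing: well-typed at Int
all disciplines: ordered ✗ | linear ✗ | affine ✗ | relevant ✗ | unrestricted ✓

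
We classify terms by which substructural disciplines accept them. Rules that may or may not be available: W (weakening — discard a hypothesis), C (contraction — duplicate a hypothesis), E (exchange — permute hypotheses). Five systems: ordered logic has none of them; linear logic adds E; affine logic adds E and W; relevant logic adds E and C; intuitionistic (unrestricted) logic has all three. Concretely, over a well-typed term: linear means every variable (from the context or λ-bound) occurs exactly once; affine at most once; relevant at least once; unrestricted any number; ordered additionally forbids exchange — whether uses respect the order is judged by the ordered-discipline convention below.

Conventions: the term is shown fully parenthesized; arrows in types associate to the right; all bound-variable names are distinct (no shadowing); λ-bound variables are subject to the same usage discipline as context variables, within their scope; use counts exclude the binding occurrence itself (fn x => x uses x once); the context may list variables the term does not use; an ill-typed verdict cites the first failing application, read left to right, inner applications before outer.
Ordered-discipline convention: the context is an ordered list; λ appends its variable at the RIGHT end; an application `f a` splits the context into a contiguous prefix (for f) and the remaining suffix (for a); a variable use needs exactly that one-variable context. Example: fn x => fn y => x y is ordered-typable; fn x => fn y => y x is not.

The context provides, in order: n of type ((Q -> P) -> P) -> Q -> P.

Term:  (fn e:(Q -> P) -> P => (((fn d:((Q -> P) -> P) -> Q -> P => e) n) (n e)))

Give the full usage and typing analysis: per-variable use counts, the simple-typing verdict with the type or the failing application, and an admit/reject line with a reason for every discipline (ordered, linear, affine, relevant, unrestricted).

use counts: n ×2; e [bound] ×2; d [bound] ×0
uses in reading order: e, n, n, e
typing: ✓ — ((Q -> P) -> P) -> P
ordered: ✗ — uses contraction: n ×2, e ×2; needs weakening: d unused
linear: ✗ — uses contraction: n ×2, e ×2; needs weakening: d unused
affine: ✗ — uses contraction: n ×2, e ×2
relevant: ✗ — needs weakening: d unused
unrestricted: ✓ — simply typable at ((Q -> P) -> P) -> P; W, C, E all held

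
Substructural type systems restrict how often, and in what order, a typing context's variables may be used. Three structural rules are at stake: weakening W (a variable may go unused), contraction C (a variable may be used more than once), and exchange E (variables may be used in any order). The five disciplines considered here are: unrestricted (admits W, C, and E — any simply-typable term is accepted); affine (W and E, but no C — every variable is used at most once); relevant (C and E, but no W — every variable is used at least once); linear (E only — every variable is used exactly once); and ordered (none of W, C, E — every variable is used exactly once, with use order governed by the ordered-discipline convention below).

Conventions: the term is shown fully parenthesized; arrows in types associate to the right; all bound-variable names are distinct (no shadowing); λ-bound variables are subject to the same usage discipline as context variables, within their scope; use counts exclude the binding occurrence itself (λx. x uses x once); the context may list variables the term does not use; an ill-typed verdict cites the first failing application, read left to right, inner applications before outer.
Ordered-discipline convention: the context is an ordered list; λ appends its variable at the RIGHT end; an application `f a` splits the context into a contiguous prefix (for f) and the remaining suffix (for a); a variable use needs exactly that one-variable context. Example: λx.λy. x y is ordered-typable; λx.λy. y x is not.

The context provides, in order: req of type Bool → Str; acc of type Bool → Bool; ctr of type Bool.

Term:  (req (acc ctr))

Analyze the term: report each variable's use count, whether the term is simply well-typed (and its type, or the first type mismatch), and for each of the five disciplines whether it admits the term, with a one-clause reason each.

usage: req=1; acc=1; ctr=1
uses in reading order: req, acc, ctr
typing: well-typed — term : Str
ordered: ✓, single-use (req, acc, ctr), ordered derivation ok
linear: ✓, req, acc, ctr: one use apiece
affine: ✓, at most one use each (req, acc, ctr)
relevant: ✓, every one of req, acc, ctr appears
unrestricted: ✓, simply typable at Str; W, C, E all held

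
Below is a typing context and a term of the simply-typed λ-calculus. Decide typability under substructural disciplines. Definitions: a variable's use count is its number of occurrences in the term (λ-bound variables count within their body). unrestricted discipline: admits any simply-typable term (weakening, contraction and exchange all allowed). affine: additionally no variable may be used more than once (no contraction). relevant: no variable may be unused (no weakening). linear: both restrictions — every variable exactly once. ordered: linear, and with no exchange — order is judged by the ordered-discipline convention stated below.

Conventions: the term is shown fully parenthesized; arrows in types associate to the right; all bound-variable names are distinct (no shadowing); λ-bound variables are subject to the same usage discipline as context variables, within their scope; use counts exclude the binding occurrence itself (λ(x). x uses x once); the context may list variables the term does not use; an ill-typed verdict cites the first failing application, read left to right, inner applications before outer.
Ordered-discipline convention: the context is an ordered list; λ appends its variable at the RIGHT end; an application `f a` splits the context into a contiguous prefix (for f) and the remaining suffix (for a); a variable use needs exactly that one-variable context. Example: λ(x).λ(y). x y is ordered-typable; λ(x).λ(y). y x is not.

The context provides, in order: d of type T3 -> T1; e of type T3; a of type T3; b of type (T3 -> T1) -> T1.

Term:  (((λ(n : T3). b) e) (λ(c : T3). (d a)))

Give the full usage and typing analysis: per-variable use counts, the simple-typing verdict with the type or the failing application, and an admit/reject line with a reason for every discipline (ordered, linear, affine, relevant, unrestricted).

usage: d: 1, e: 1, a: 1, b: 1, n (λ-bound): 0, c (λ-bound): 0
uses in reading order: b, e, d, a
typing: the term checks, with type T1
ordered: ✗, needs weakening: n, c unused
linear: ✗, needs weakening: n, c unused
affine: ✓, d, e, a, b, n, c: no repeats, contraction unneeded
relevant: ✗, needs weakening: n, c unused
unrestricted: ✓, typability at T1 is all that's needed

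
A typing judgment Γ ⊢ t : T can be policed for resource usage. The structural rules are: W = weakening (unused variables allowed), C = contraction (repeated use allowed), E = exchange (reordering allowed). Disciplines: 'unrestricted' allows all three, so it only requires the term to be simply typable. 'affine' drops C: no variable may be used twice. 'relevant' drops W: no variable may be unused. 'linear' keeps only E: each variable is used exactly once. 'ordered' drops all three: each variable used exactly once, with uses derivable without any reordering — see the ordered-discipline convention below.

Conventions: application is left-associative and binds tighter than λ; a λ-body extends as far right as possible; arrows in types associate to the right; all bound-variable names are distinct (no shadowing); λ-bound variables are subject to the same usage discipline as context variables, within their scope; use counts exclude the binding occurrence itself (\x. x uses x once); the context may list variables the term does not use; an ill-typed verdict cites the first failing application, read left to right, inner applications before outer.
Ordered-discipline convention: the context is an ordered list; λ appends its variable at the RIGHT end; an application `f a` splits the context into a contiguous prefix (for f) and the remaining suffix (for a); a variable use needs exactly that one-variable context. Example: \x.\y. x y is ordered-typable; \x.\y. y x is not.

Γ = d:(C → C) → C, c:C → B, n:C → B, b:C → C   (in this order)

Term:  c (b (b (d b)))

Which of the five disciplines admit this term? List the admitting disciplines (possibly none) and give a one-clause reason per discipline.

admitting disciplines: unrestricted
use counts: d=1, c=1, n=0, b=3
order of uses: c, b, b, d, b
typing: well-typed — term : B
ordered ✗ (needs contraction — b ×3; unused: n — weakening required)
linear ✗ (needs contraction — b ×3; unused: n — weakening required)
affine ✗ (needs contraction — b ×3)
relevant ✗ (unused: n — weakening required)
unrestricted ✓ (type-checks (B) and nothing is barred)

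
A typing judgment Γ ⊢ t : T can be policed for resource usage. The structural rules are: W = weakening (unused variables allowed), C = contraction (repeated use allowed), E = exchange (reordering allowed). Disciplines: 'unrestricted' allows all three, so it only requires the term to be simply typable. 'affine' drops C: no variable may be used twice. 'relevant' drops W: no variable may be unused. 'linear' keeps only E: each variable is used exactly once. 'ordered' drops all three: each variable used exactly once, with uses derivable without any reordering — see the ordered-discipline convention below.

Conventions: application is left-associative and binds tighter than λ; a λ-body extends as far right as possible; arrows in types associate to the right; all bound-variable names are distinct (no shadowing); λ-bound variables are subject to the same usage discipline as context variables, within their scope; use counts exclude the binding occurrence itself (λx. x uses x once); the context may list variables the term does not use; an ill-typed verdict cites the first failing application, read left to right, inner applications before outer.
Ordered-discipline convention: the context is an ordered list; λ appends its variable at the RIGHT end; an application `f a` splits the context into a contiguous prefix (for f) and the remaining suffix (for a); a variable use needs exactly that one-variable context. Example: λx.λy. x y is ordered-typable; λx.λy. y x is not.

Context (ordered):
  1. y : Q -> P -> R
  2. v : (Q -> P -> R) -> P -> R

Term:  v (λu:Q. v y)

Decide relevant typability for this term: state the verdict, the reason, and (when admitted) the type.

no — u left unused
variable uses: y=1, v=2, u (λ-bound)=0
order of uses: v, v, y
typing: well-typed at P -> R
across the five disciplines: ordered ✗ | linear ✗ | affine ✗ | relevant ✗ | unrestricted ✓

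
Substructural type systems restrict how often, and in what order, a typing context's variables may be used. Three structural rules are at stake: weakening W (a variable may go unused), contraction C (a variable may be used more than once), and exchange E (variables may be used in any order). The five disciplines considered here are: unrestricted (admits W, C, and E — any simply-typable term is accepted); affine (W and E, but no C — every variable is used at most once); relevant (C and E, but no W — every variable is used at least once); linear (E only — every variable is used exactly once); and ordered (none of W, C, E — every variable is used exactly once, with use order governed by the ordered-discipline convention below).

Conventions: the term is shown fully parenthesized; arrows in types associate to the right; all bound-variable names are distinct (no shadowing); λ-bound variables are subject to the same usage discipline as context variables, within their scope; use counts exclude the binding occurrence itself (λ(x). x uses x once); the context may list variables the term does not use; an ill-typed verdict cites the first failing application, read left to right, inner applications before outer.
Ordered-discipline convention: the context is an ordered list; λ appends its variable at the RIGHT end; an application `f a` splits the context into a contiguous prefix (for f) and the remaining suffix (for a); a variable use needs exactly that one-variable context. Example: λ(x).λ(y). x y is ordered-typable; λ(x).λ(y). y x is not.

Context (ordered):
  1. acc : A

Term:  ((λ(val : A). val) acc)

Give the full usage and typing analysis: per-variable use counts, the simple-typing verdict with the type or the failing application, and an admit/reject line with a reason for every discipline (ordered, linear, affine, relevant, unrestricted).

usage: acc=1, val [bound]=1
use order (left to right): val, acc
typing: well-typed — term : A
ordered: ✓, acc, val: once each, no exchange needed
linear: ✓, exactly-once usage across acc, val
affine: ✓, at most one use each (acc, val)
relevant: ✓, every one of acc, val appears
unrestricted: ✓, type-checks (A) and nothing is barred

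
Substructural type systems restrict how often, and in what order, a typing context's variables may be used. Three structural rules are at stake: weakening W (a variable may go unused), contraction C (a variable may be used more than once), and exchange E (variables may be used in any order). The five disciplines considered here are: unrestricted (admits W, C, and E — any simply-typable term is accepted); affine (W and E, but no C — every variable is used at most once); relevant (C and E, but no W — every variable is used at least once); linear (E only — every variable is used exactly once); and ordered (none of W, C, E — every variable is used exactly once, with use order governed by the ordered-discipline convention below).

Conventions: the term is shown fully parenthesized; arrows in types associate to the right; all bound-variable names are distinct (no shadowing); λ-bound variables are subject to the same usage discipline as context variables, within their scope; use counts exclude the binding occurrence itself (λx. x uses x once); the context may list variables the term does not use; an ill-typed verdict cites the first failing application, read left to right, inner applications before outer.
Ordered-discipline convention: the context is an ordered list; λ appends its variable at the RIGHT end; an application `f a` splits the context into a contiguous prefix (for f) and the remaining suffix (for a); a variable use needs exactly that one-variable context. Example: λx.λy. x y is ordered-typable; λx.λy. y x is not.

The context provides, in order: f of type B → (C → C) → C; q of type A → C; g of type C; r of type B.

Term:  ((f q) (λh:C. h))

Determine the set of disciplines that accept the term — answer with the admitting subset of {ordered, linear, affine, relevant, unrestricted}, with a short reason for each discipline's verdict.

admitted by: none
counts: f ×1; q ×1; g ×0; r ×0; h (λ-bound) ×1
uses in reading order: f, q, h
typing: ill-typed: a function awaiting B gets A → C
ordered: ✗ — a type mismatch blocks all five
linear: ✗ — the type mismatch rejects it
affine: ✗ — not simply typable
relevant: ✗ — fails simple typing
unrestricted: ✗ — a type mismatch blocks all five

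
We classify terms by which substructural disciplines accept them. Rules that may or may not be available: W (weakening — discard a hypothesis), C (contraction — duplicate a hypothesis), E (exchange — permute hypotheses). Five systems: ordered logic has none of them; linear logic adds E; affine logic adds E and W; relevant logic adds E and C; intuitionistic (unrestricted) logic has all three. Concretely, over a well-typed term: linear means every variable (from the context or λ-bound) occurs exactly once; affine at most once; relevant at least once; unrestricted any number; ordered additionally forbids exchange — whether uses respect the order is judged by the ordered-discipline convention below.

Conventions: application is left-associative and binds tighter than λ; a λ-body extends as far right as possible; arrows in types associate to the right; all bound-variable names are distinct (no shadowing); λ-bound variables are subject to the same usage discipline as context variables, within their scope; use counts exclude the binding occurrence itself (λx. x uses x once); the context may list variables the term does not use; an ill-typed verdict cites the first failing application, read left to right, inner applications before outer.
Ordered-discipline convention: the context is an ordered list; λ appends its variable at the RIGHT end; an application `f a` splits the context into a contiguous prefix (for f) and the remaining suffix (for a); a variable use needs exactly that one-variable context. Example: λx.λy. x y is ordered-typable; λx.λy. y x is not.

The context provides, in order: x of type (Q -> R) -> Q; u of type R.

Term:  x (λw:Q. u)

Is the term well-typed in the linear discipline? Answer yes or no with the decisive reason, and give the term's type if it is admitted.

no — w never used (weakening)
counts: x ×1; u ×1; w (λ-bound) ×0
left-to-right use order: x, u
typing: ✓ — Q
all disciplines: ordered ✗; linear ✗; affine ✓; relevant ✗; unrestricted ✓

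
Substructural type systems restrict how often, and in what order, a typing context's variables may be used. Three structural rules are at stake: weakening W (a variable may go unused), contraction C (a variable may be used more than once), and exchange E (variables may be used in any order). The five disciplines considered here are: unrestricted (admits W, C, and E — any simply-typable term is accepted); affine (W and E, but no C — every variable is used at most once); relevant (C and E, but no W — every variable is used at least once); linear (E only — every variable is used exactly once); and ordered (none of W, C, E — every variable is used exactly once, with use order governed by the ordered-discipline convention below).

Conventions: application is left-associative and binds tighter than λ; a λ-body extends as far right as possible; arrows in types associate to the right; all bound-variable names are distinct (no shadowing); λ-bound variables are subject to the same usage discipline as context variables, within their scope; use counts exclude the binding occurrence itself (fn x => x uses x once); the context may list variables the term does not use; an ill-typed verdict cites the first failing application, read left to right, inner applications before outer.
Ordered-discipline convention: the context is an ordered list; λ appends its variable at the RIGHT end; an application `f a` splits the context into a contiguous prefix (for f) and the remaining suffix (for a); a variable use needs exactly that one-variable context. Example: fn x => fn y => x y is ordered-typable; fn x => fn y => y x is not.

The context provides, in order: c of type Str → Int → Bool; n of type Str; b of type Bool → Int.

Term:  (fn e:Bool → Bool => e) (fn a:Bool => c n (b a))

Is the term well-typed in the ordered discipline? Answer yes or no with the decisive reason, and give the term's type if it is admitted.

yes — single-use (c, n, b, e, a), ordered derivation ok; term : Bool → Bool
variable uses: c=1; n=1; b=1; e [bound]=1; a [bound]=1
uses in reading order: e, c, n, b, a
typing: well-typed — term : Bool → Bool
summary: ordered ✓ · linear ✓ · affine ✓ · relevant ✓ · unrestricted ✓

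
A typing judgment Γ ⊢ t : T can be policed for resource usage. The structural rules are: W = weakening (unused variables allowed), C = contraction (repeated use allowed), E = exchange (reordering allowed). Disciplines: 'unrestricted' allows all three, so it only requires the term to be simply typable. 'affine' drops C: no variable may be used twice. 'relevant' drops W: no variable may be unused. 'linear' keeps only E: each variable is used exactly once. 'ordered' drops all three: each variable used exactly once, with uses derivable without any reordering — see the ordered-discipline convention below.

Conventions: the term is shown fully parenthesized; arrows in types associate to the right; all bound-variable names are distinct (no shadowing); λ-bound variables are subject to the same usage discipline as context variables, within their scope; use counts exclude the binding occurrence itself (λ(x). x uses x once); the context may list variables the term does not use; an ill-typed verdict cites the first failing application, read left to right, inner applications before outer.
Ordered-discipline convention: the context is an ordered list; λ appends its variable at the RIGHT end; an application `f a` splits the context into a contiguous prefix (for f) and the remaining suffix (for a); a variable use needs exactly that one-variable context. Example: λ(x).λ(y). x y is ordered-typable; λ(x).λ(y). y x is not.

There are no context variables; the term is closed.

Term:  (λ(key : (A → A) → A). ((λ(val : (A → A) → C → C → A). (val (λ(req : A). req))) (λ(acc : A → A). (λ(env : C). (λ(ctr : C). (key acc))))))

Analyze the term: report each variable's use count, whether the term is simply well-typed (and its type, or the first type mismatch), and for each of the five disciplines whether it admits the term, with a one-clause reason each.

use counts: key [bound]: 1×, val [bound]: 1×, req [bound]: 1×, acc [bound]: 1×, env [bound]: 0×, ctr [bound]: 0×
order of uses: val, req, key, acc
typing: the term checks, with type ((A → A) → A) → C → C → A
ordered: ✗ — env, ctr never used (weakening)
linear: ✗ — env, ctr never used (weakening)
affine: ✓ — key, val, req, acc, env, ctr: no repeats, contraction unneeded
relevant: ✗ — env, ctr never used (weakening)
unrestricted: ✓ — type-checks (((A → A) → A) → C → C → A) and nothing is barred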